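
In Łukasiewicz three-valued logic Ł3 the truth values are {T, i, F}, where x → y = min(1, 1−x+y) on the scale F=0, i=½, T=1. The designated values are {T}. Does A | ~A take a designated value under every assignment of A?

No

Countermodel: A=i gives i, which is not designated.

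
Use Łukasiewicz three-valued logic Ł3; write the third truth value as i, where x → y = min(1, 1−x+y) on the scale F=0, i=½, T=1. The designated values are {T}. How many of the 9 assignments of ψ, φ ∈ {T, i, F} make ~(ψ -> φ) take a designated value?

Designated under: (ψ=T, φ=F).

1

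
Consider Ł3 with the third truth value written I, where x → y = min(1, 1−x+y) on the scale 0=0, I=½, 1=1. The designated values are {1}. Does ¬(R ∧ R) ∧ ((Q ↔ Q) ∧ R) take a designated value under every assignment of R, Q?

Countermodel: R=1, Q=1 gives 0, which is not designated.

No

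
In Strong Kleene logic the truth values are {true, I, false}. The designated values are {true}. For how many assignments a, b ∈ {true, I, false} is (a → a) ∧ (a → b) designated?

4

Designated under: (a=true, b=true); (a=false, b=true); (a=false, b=I); (a=false, b=false).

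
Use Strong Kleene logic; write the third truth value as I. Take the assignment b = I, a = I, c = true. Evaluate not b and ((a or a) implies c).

not b = not I = I
a or a = I or I = I
(a or a) implies c = I implies true = true  [not I or true]
not b and ((a or a) implies c) = I and true = I

I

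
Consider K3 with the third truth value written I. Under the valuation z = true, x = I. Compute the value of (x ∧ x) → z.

true

x ∧ x = I ∧ I = I
(x ∧ x) → z = I → true = true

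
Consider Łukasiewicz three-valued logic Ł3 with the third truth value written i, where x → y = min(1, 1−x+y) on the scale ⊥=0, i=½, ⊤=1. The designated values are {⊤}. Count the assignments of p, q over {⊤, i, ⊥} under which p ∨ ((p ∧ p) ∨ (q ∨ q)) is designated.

Of the 9 assignments, 5 give a value in {⊤}.

5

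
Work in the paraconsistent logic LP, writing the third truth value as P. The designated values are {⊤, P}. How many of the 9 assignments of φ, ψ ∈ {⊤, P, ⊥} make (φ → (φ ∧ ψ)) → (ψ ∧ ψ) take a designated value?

8

Of the 9 assignments, 8 give a value in {⊤, P}.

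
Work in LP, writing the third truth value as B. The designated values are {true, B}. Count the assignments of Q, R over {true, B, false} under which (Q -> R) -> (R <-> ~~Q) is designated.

Of the 9 assignments, 8 give a value in {true, B}.

8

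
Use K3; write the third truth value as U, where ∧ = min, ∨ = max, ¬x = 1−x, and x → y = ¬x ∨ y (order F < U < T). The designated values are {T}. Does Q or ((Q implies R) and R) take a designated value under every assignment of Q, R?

Countermodel: Q=U, R=U gives U, which is not designated.

No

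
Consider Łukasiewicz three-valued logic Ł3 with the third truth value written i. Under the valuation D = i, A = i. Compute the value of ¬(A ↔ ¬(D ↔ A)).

i

D ↔ A = i ↔ i = true  [1 − |½−½|]
¬(D ↔ A) = ¬true = false
A ↔ ¬(D ↔ A) = i ↔ false = i
¬(A ↔ ¬(D ↔ A)) = ¬i = i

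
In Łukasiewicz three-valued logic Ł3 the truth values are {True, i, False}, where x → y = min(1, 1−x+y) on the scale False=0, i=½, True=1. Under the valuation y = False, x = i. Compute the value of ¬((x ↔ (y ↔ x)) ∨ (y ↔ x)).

y ↔ x = False ↔ i = i  [1 − |0−½|]
x ↔ (y ↔ x) = i ↔ i = True
y ↔ x = False ↔ i = i
(x ↔ (y ↔ x)) ∨ (y ↔ x) = True ∨ i = True
¬((x ↔ (y ↔ x)) ∨ (y ↔ x)) = ¬True = False

False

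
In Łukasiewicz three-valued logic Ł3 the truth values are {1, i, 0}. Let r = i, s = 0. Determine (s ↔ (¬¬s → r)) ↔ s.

1

¬s = ¬0 = 1
¬¬s = ¬1 = 0
¬¬s → r = 0 → i = 1  [min(1, 1−0+½)]
s ↔ (¬¬s → r) = 0 ↔ 1 = 0
(s ↔ (¬¬s → r)) ↔ s = 0 ↔ 0 = 1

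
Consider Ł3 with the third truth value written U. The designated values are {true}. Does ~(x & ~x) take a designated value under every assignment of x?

No

Countermodel: x=U gives U, which is not designated.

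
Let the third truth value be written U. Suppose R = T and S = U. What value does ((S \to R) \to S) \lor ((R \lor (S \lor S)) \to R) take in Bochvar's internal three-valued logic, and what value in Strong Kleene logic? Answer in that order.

U; T

In Bochvar's internal three-valued logic: S \to R = U \to T = U
(S \to R) \to S = U \to U = U
S \lor S = U \lor U = U
R \lor (S \lor S) = T \lor U = U
(R \lor (S \lor S)) \to R = U \to T = U
((S \to R) \to S) \lor ((R \lor (S \lor S)) \to R) = U \lor U = U
In Strong Kleene logic: S \to R = U \to T = T  [\lnot U \lor T]
(S \to R) \to S = T \to U = U
S \lor S = U \lor U = U
R \lor (S \lor S) = T \lor U = T
(R \lor (S \lor S)) \to R = T \to T = T
((S \to R) \to S) \lor ((R \lor (S \lor S)) \to R) = U \lor T = T
They differ because Bochvar's internal three-valued logic and Strong Kleene logic treat U differently under the binary connectives.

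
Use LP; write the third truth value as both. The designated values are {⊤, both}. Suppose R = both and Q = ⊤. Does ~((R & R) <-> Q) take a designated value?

R & R = both & both = both
(R & R) <-> Q = both <-> ⊤ = both
~((R & R) <-> Q) = ~both = both
both ∈ {⊤, both}.

Yes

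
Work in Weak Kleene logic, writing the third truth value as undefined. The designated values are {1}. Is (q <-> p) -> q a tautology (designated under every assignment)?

Countermodel: q=1, p=undefined gives undefined, which is not designated.

No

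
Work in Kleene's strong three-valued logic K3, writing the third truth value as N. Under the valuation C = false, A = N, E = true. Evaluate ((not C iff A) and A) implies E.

true

not C = not false = true
not C iff A = true iff N = N
(not C iff A) and A = N and N = N
((not C iff A) and A) implies E = N implies true = true  [not N or true]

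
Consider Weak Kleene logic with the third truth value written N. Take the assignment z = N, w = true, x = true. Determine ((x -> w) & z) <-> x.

N

x -> w = true -> true = true
(x -> w) & z = true & N = N
((x -> w) & z) <-> x = N <-> true = N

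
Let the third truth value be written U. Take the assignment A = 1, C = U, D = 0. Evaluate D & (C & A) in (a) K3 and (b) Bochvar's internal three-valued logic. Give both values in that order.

In K3: C & A = U & 1 = U
D & (C & A) = 0 & U = 0
In Bochvar's internal three-valued logic: C & A = U & 1 = U
D & (C & A) = 0 & U = U
They differ because K3 and Bochvar's internal three-valued logic treat U differently under the binary connectives.

0; U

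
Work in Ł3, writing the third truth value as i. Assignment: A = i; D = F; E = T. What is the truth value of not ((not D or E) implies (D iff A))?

not D = not F = T
not D or E = T or T = T
D iff A = F iff i = i  [1 − |0−½|]
(not D or E) implies (D iff A) = T implies i = i
not ((not D or E) implies (D iff A)) = not i = i

i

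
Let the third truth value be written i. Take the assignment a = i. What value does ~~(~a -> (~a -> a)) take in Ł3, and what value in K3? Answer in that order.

True; i

In Ł3: ~a = ~i = i
~a = ~i = i
~a -> a = i -> i = True
~a -> (~a -> a) = i -> True = True
~(~a -> (~a -> a)) = ~True = False
~~(~a -> (~a -> a)) = ~False = True
In K3: ~a = ~i = i
~a = ~i = i
~a -> a = i -> i = i  [~i | i]
~a -> (~a -> a) = i -> i = i
~(~a -> (~a -> a)) = ~i = i
~~(~a -> (~a -> a)) = ~i = i
They differ because Ł3 and K3 treat i differently under implication.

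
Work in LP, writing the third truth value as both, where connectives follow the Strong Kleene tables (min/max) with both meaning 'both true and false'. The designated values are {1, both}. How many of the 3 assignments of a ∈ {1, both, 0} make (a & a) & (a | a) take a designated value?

2

a=1: 1 ✓
a=both: both ✓
a=0: 0 ·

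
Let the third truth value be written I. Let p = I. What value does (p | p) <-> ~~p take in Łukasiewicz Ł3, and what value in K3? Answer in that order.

In Łukasiewicz Ł3: p | p = I | I = I
~p = ~I = I
~~p = ~I = I
(p | p) <-> ~~p = I <-> I = T
In K3: p | p = I | I = I
~p = ~I = I
~~p = ~I = I
(p | p) <-> ~~p = I <-> I = I
They differ because Łukasiewicz Ł3 and K3 treat I differently under implication.

T; I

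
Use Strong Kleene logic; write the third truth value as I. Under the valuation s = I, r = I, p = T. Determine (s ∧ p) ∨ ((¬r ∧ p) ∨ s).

s ∧ p = I ∧ T = I
¬r = ¬I = I
¬r ∧ p = I ∧ T = I
(¬r ∧ p) ∨ s = I ∨ I = I
(s ∧ p) ∨ ((¬r ∧ p) ∨ s) = I ∨ I = I

I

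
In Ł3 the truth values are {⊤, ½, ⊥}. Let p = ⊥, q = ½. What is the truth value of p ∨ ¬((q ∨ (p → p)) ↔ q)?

½

p → p = ⊥ → ⊥ = ⊤
q ∨ (p → p) = ½ ∨ ⊤ = ⊤
(q ∨ (p → p)) ↔ q = ⊤ ↔ ½ = ½  [1 − |1−½|]
¬((q ∨ (p → p)) ↔ q) = ¬½ = ½
p ∨ ¬((q ∨ (p → p)) ↔ q) = ⊥ ∨ ½ = ½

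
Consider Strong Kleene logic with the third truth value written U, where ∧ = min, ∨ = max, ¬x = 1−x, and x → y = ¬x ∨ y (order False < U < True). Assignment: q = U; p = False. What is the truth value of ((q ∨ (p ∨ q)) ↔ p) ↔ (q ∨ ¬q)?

U

p ∨ q = False ∨ U = U
q ∨ (p ∨ q) = U ∨ U = U
(q ∨ (p ∨ q)) ↔ p = U ↔ False = U
¬q = ¬U = U
q ∨ ¬q = U ∨ U = U
((q ∨ (p ∨ q)) ↔ p) ↔ (q ∨ ¬q) = U ↔ U = U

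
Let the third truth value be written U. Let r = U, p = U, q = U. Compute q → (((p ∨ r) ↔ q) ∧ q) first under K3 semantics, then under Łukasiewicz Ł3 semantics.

U; 1

In K3: p ∨ r = U ∨ U = U
(p ∨ r) ↔ q = U ↔ U = U
((p ∨ r) ↔ q) ∧ q = U ∧ U = U
q → (((p ∨ r) ↔ q) ∧ q) = U → U = U  [¬U ∨ U]
In Łukasiewicz Ł3: p ∨ r = U ∨ U = U
(p ∨ r) ↔ q = U ↔ U = 1  [1 − |½−½|]
((p ∨ r) ↔ q) ∧ q = 1 ∧ U = U
q → (((p ∨ r) ↔ q) ∧ q) = U → U = 1
They differ because K3 and Łukasiewicz Ł3 treat U differently under implication.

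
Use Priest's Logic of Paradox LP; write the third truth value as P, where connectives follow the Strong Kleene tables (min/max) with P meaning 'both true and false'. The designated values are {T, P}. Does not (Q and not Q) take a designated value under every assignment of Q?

Yes

Every assignment of Q over {T, P, F} gives a value in {T, P}.
In particular, with Q=P: not (Q and not Q) = P.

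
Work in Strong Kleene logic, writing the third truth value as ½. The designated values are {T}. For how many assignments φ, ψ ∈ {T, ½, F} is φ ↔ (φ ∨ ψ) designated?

Designated under: (φ=T, ψ=T); (φ=T, ψ=½); (φ=T, ψ=F); (φ=F, ψ=F).

4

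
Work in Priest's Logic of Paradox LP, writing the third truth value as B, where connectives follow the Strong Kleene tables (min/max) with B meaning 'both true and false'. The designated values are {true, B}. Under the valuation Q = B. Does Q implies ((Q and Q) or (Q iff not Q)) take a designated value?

Yes

Q and Q = B and B = B
not Q = not B = B
Q iff not Q = B iff B = B
(Q and Q) or (Q iff not Q) = B or B = B
Q implies ((Q and Q) or (Q iff not Q)) = B implies B = B  [not B or B]
B ∈ {true, B}.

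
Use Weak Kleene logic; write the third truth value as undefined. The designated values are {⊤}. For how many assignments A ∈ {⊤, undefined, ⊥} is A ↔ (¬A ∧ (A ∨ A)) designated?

A=⊤: ⊥ ·
A=undefined: undefined ·
A=⊥: ⊤ ✓

1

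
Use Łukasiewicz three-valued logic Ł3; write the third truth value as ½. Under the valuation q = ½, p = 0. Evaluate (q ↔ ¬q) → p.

0

¬q = ¬½ = ½
q ↔ ¬q = ½ ↔ ½ = 1  [1 − |½−½|]
(q ↔ ¬q) → p = 1 → 0 = 0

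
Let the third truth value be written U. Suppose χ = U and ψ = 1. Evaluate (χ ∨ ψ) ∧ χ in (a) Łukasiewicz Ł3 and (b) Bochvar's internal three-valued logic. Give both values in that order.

U; U

In Łukasiewicz Ł3: χ ∨ ψ = U ∨ 1 = 1
(χ ∨ ψ) ∧ χ = 1 ∧ U = U
In Bochvar's internal three-valued logic: χ ∨ ψ = U ∨ 1 = U
(χ ∨ ψ) ∧ χ = U ∧ U = U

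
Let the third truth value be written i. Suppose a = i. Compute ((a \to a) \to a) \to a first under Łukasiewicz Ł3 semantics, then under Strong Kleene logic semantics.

In Łukasiewicz Ł3: a \to a = i \to i = ⊤  [min(1, 1−½+½)]
(a \to a) \to a = ⊤ \to i = i
((a \to a) \to a) \to a = i \to i = ⊤
In Strong Kleene logic: a \to a = i \to i = i  [\lnot i \lor i]
(a \to a) \to a = i \to i = i
((a \to a) \to a) \to a = i \to i = i
They differ because Łukasiewicz Ł3 and Strong Kleene logic treat i differently under implication.

⊤; i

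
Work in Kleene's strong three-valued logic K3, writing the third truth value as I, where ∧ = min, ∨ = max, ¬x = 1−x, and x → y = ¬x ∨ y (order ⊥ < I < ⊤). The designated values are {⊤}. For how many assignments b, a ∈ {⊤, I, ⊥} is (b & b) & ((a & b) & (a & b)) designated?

1

Designated under: (b=⊤, a=⊤).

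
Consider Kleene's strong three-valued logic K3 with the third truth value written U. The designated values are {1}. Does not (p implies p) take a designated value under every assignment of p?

No

Countermodel: p=1 gives 0, which is not designated.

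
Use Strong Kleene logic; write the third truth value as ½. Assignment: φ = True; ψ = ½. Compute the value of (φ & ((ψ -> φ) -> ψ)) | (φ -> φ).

ψ -> φ = ½ -> True = True  [~½ | True]
(ψ -> φ) -> ψ = True -> ½ = ½
φ & ((ψ -> φ) -> ψ) = True & ½ = ½
φ -> φ = True -> True = True
(φ & ((ψ -> φ) -> ψ)) | (φ -> φ) = ½ | True = True

True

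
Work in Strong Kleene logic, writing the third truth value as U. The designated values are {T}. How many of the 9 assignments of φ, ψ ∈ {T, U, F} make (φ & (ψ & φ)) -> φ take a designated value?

7

Of the 9 assignments, 7 give a value in {T}.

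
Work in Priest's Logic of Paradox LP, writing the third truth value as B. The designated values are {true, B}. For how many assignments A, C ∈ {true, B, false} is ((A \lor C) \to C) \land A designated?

5

Of the 9 assignments, 5 give a value in {true, B}.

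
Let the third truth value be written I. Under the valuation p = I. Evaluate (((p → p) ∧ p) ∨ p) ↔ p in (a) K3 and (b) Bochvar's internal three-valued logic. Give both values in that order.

I; I

In K3: p → p = I → I = I  [¬I ∨ I]
(p → p) ∧ p = I ∧ I = I
((p → p) ∧ p) ∨ p = I ∨ I = I
(((p → p) ∧ p) ∨ p) ↔ p = I ↔ I = I
In Bochvar's internal three-valued logic: p → p = I → I = I  [any arg is the third value ⇒ result is the third value]
(p → p) ∧ p = I ∧ I = I
((p → p) ∧ p) ∨ p = I ∨ I = I
(((p → p) ∧ p) ∨ p) ↔ p = I ↔ I = I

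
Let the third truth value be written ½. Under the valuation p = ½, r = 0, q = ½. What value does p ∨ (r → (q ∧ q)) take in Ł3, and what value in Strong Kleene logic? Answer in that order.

In Ł3: q ∧ q = ½ ∧ ½ = ½
r → (q ∧ q) = 0 → ½ = 1  [min(1, 1−0+½)]
p ∨ (r → (q ∧ q)) = ½ ∨ 1 = 1
In Strong Kleene logic: q ∧ q = ½ ∧ ½ = ½
r → (q ∧ q) = 0 → ½ = 1  [¬0 ∨ ½]
p ∨ (r → (q ∧ q)) = ½ ∨ 1 = 1

1; 1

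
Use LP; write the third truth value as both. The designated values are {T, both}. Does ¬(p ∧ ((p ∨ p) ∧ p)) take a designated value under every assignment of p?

Countermodel: p=T gives F, which is not designated.

No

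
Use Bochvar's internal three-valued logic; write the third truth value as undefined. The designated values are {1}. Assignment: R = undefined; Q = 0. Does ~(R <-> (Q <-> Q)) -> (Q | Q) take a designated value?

Q <-> Q = 0 <-> 0 = 1
R <-> (Q <-> Q) = undefined <-> 1 = undefined
~(R <-> (Q <-> Q)) = ~undefined = undefined
Q | Q = 0 | 0 = 0
~(R <-> (Q <-> Q)) -> (Q | Q) = undefined -> 0 = undefined  [any arg is the third value ⇒ result is the third value]
undefined ∉ {1}.

No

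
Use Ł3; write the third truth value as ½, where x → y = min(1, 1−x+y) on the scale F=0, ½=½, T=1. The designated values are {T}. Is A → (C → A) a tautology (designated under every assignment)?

Yes

Every assignment of A, C over {T, ½, F} gives a value in {T}.
In particular, with A=½, C=½: A → (C → A) = T.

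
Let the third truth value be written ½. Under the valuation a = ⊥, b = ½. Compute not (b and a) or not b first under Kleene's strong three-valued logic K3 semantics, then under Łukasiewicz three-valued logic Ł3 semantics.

In Kleene's strong three-valued logic K3: b and a = ½ and ⊥ = ⊥
not (b and a) = not ⊥ = ⊤
not b = not ½ = ½
not (b and a) or not b = ⊤ or ½ = ⊤
In Łukasiewicz three-valued logic Ł3: b and a = ½ and ⊥ = ⊥
not (b and a) = not ⊥ = ⊤
not b = not ½ = ½
not (b and a) or not b = ⊤ or ½ = ⊤

⊤; ⊤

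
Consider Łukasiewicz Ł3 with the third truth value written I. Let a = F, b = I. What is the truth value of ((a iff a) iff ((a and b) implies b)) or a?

T

a iff a = F iff F = T
a and b = F and I = F
(a and b) implies b = F implies I = T  [min(1, 1−0+½)]
(a iff a) iff ((a and b) implies b) = T iff T = T
((a iff a) iff ((a and b) implies b)) or a = T or F = T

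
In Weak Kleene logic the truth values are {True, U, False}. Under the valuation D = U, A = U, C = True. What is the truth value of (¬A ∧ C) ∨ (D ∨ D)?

U

¬A = ¬U = U
¬A ∧ C = U ∧ True = U
D ∨ D = U ∨ U = U
(¬A ∧ C) ∨ (D ∨ D) = U ∨ U = U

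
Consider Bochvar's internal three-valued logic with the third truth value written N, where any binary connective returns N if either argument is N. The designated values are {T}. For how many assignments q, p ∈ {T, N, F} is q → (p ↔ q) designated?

3

Designated under: (q=T, p=T); (q=F, p=T); (q=F, p=F).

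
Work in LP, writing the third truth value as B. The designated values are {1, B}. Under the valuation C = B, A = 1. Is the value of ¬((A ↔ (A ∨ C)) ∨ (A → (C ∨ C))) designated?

A ∨ C = 1 ∨ B = 1
A ↔ (A ∨ C) = 1 ↔ 1 = 1
C ∨ C = B ∨ B = B
A → (C ∨ C) = 1 → B = B
(A ↔ (A ∨ C)) ∨ (A → (C ∨ C)) = 1 ∨ B = 1
¬((A ↔ (A ∨ C)) ∨ (A → (C ∨ C))) = ¬1 = 0
0 ∉ {1, B}.

No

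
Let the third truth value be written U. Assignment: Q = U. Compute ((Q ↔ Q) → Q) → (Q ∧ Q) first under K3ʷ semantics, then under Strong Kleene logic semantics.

U; U

In K3ʷ: Q ↔ Q = U ↔ U = U
(Q ↔ Q) → Q = U → U = U  [any arg is the third value ⇒ result is the third value]
Q ∧ Q = U ∧ U = U
((Q ↔ Q) → Q) → (Q ∧ Q) = U → U = U
In Strong Kleene logic: Q ↔ Q = U ↔ U = U
(Q ↔ Q) → Q = U → U = U
Q ∧ Q = U ∧ U = U
((Q ↔ Q) → Q) → (Q ∧ Q) = U → U = U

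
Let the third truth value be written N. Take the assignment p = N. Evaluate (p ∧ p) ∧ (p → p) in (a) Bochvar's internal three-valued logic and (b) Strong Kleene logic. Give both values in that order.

In Bochvar's internal three-valued logic: p ∧ p = N ∧ N = N
p → p = N → N = N
(p ∧ p) ∧ (p → p) = N ∧ N = N
In Strong Kleene logic: p ∧ p = N ∧ N = N
p → p = N → N = N  [¬N ∨ N]
(p ∧ p) ∧ (p → p) = N ∧ N = N

N; N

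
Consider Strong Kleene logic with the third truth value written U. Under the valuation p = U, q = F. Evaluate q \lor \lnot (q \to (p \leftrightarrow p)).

p \leftrightarrow p = U \leftrightarrow U = U
q \to (p \leftrightarrow p) = F \to U = T
\lnot (q \to (p \leftrightarrow p)) = \lnot T = F
q \lor \lnot (q \to (p \leftrightarrow p)) = F \lor F = F

F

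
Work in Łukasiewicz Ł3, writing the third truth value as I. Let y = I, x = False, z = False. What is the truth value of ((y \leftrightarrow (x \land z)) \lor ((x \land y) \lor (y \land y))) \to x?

I

x \land z = False \land False = False
y \leftrightarrow (x \land z) = I \leftrightarrow False = I  [1 − |½−0|]
x \land y = False \land I = False
y \land y = I \land I = I
(x \land y) \lor (y \land y) = False \lor I = I
(y \leftrightarrow (x \land z)) \lor ((x \land y) \lor (y \land y)) = I \lor I = I
((y \leftrightarrow (x \land z)) \lor ((x \land y) \lor (y \land y))) \to x = I \to False = I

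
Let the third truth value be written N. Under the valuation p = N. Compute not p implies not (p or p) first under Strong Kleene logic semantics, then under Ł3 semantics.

N; 1

In Strong Kleene logic: not p = not N = N
p or p = N or N = N
not (p or p) = not N = N
not p implies not (p or p) = N implies N = N  [not N or N]
In Ł3: not p = not N = N
p or p = N or N = N
not (p or p) = not N = N
not p implies not (p or p) = N implies N = 1
They differ because Strong Kleene logic and Ł3 treat N differently under implication.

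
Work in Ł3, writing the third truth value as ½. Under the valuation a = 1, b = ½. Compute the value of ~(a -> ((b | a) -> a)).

0

b | a = ½ | 1 = 1
(b | a) -> a = 1 -> 1 = 1
a -> ((b | a) -> a) = 1 -> 1 = 1
~(a -> ((b | a) -> a)) = ~1 = 0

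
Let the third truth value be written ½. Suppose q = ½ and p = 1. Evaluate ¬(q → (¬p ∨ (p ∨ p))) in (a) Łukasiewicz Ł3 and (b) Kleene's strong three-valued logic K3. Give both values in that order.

0; 0

In Łukasiewicz Ł3: ¬p = ¬1 = 0
p ∨ p = 1 ∨ 1 = 1
¬p ∨ (p ∨ p) = 0 ∨ 1 = 1
q → (¬p ∨ (p ∨ p)) = ½ → 1 = 1  [min(1, 1−½+1)]
¬(q → (¬p ∨ (p ∨ p))) = ¬1 = 0
In Kleene's strong three-valued logic K3: ¬p = ¬1 = 0
p ∨ p = 1 ∨ 1 = 1
¬p ∨ (p ∨ p) = 0 ∨ 1 = 1
q → (¬p ∨ (p ∨ p)) = ½ → 1 = 1
¬(q → (¬p ∨ (p ∨ p))) = ¬1 = 0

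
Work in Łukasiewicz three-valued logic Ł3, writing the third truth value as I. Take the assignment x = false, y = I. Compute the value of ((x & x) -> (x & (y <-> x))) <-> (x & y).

false

x & x = false & false = false
y <-> x = I <-> false = I
x & (y <-> x) = false & I = false
(x & x) -> (x & (y <-> x)) = false -> false = true
x & y = false & I = false
((x & x) -> (x & (y <-> x))) <-> (x & y) = true <-> false = false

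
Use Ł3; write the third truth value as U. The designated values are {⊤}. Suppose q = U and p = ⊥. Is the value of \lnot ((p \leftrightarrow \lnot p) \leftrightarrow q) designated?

\lnot p = \lnot ⊥ = ⊤
p \leftrightarrow \lnot p = ⊥ \leftrightarrow ⊤ = ⊥
(p \leftrightarrow \lnot p) \leftrightarrow q = ⊥ \leftrightarrow U = U
\lnot ((p \leftrightarrow \lnot p) \leftrightarrow q) = \lnot U = U
U ∉ {⊤}.

No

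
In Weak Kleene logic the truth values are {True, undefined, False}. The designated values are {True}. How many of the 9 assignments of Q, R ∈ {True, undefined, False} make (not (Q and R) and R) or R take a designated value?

Designated under: (Q=True, R=True); (Q=False, R=True).

2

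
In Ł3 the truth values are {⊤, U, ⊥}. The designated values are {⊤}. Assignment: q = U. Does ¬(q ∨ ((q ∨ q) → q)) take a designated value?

No

q ∨ q = U ∨ U = U
(q ∨ q) → q = U → U = ⊤  [min(1, 1−½+½)]
q ∨ ((q ∨ q) → q) = U ∨ ⊤ = ⊤
¬(q ∨ ((q ∨ q) → q)) = ¬⊤ = ⊥
⊥ ∉ {⊤}.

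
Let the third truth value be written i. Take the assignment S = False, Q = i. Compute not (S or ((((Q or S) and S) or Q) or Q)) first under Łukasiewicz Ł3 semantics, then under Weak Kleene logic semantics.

In Łukasiewicz Ł3: Q or S = i or False = i
(Q or S) and S = i and False = False
((Q or S) and S) or Q = False or i = i
(((Q or S) and S) or Q) or Q = i or i = i
S or ((((Q or S) and S) or Q) or Q) = False or i = i
not (S or ((((Q or S) and S) or Q) or Q)) = not i = i
In Weak Kleene logic: Q or S = i or False = i
(Q or S) and S = i and False = i
((Q or S) and S) or Q = i or i = i
(((Q or S) and S) or Q) or Q = i or i = i
S or ((((Q or S) and S) or Q) or Q) = False or i = i
not (S or ((((Q or S) and S) or Q) or Q)) = not i = i

i; i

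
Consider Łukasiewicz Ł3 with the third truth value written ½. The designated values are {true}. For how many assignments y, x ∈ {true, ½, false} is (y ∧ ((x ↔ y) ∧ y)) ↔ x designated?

Of the 9 assignments, 5 give a value in {true}.

5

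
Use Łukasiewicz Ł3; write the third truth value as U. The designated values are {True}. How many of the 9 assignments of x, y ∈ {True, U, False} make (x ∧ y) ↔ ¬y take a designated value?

Designated under: (x=True, y=U); (x=U, y=U); (x=False, y=True).

3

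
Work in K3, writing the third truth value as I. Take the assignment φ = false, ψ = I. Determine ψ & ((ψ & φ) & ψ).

ψ & φ = I & false = false
(ψ & φ) & ψ = false & I = false
ψ & ((ψ & φ) & ψ) = I & false = false

false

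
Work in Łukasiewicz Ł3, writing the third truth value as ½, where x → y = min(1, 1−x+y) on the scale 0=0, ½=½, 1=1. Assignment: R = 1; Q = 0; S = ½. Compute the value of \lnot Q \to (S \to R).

1

\lnot Q = \lnot 0 = 1
S \to R = ½ \to 1 = 1  [min(1, 1−½+1)]
\lnot Q \to (S \to R) = 1 \to 1 = 1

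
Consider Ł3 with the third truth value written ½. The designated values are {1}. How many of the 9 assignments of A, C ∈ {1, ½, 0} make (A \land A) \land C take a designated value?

1

Designated under: (A=1, C=1).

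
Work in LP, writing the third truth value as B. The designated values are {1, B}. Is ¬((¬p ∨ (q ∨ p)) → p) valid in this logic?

No

Countermodel: p=1, q=1 gives 0, which is not designated.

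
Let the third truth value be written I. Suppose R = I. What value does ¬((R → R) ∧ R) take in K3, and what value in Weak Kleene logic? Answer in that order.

In K3: R → R = I → I = I
(R → R) ∧ R = I ∧ I = I
¬((R → R) ∧ R) = ¬I = I
In Weak Kleene logic: R → R = I → I = I  [any arg is the third value ⇒ result is the third value]
(R → R) ∧ R = I ∧ I = I
¬((R → R) ∧ R) = ¬I = I

I; I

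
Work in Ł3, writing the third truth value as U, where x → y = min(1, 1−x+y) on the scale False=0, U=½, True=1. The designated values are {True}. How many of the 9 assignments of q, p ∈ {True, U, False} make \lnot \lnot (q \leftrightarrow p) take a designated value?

Designated under: (q=True, p=True); (q=U, p=U); (q=False, p=False).

3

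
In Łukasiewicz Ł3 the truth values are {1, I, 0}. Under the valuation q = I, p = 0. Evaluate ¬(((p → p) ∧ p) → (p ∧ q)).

p → p = 0 → 0 = 1
(p → p) ∧ p = 1 ∧ 0 = 0
p ∧ q = 0 ∧ I = 0
((p → p) ∧ p) → (p ∧ q) = 0 → 0 = 1
¬(((p → p) ∧ p) → (p ∧ q)) = ¬1 = 0

0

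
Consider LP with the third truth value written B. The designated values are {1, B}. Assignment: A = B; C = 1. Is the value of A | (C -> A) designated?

C -> A = 1 -> B = B
A | (C -> A) = B | B = B
B ∈ {1, B}.

Yes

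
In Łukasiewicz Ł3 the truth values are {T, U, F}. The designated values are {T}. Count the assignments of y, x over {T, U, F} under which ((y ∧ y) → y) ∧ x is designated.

3

Designated under: (y=T, x=T); (y=U, x=T); (y=F, x=T).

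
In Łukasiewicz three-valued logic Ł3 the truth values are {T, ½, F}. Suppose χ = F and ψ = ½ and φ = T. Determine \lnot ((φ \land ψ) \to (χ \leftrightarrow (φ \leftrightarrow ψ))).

φ \land ψ = T \land ½ = ½
φ \leftrightarrow ψ = T \leftrightarrow ½ = ½  [1 − |1−½|]
χ \leftrightarrow (φ \leftrightarrow ψ) = F \leftrightarrow ½ = ½
(φ \land ψ) \to (χ \leftrightarrow (φ \leftrightarrow ψ)) = ½ \to ½ = T
\lnot ((φ \land ψ) \to (χ \leftrightarrow (φ \leftrightarrow ψ))) = \lnot T = F

F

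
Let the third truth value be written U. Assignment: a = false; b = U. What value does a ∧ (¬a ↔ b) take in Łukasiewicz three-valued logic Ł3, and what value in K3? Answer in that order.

false; false

In Łukasiewicz three-valued logic Ł3: ¬a = ¬false = true
¬a ↔ b = true ↔ U = U  [1 − |1−½|]
a ∧ (¬a ↔ b) = false ∧ U = false
In K3: ¬a = ¬false = true
¬a ↔ b = true ↔ U = U
a ∧ (¬a ↔ b) = false ∧ U = false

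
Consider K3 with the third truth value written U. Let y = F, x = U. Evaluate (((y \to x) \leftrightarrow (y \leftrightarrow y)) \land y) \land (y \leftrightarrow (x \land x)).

y \to x = F \to U = T
y \leftrightarrow y = F \leftrightarrow F = T
(y \to x) \leftrightarrow (y \leftrightarrow y) = T \leftrightarrow T = T
((y \to x) \leftrightarrow (y \leftrightarrow y)) \land y = T \land F = F
x \land x = U \land U = U
y \leftrightarrow (x \land x) = F \leftrightarrow U = U
(((y \to x) \leftrightarrow (y \leftrightarrow y)) \land y) \land (y \leftrightarrow (x \land x)) = F \land U = F

F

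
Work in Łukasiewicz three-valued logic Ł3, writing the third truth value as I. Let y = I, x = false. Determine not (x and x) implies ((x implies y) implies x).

false

x and x = false and false = false
not (x and x) = not false = true
x implies y = false implies I = true  [min(1, 1−0+½)]
(x implies y) implies x = true implies false = false
not (x and x) implies ((x implies y) implies x) = true implies false = false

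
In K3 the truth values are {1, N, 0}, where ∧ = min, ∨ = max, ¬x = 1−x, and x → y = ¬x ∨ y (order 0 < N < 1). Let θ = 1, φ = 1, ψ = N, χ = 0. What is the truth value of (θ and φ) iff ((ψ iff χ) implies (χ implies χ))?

1

θ and φ = 1 and 1 = 1
ψ iff χ = N iff 0 = N
χ implies χ = 0 implies 0 = 1
(ψ iff χ) implies (χ implies χ) = N implies 1 = 1  [not N or 1]
(θ and φ) iff ((ψ iff χ) implies (χ implies χ)) = 1 iff 1 = 1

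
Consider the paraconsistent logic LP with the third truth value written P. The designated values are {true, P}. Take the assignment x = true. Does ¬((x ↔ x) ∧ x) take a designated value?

No

x ↔ x = true ↔ true = true
(x ↔ x) ∧ x = true ∧ true = true
¬((x ↔ x) ∧ x) = ¬true = false
false ∉ {true, P}.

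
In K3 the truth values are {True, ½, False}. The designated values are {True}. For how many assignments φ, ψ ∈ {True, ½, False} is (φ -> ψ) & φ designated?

1

Designated under: (φ=True, ψ=True).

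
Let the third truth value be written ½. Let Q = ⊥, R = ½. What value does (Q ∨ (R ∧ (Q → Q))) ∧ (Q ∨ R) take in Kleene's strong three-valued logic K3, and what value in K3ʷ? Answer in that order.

In Kleene's strong three-valued logic K3: Q → Q = ⊥ → ⊥ = ⊤
R ∧ (Q → Q) = ½ ∧ ⊤ = ½
Q ∨ (R ∧ (Q → Q)) = ⊥ ∨ ½ = ½
Q ∨ R = ⊥ ∨ ½ = ½
(Q ∨ (R ∧ (Q → Q))) ∧ (Q ∨ R) = ½ ∧ ½ = ½
In K3ʷ: Q → Q = ⊥ → ⊥ = ⊤
R ∧ (Q → Q) = ½ ∧ ⊤ = ½
Q ∨ (R ∧ (Q → Q)) = ⊥ ∨ ½ = ½
Q ∨ R = ⊥ ∨ ½ = ½
(Q ∨ (R ∧ (Q → Q))) ∧ (Q ∨ R) = ½ ∧ ½ = ½

½; ½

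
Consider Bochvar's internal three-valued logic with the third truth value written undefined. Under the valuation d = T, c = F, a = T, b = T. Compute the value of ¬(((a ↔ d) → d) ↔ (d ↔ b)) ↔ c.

T

a ↔ d = T ↔ T = T
(a ↔ d) → d = T → T = T
d ↔ b = T ↔ T = T
((a ↔ d) → d) ↔ (d ↔ b) = T ↔ T = T
¬(((a ↔ d) → d) ↔ (d ↔ b)) = ¬T = F
¬(((a ↔ d) → d) ↔ (d ↔ b)) ↔ c = F ↔ F = T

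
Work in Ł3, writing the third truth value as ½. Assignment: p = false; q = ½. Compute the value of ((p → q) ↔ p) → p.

p → q = false → ½ = true  [min(1, 1−0+½)]
(p → q) ↔ p = true ↔ false = false
((p → q) ↔ p) → p = false → false = true

true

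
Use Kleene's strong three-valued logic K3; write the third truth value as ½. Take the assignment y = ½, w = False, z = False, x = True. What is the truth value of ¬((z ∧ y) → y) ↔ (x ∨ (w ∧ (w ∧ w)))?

False

z ∧ y = False ∧ ½ = False
(z ∧ y) → y = False → ½ = True
¬((z ∧ y) → y) = ¬True = False
w ∧ w = False ∧ False = False
w ∧ (w ∧ w) = False ∧ False = False
x ∨ (w ∧ (w ∧ w)) = True ∨ False = True
¬((z ∧ y) → y) ↔ (x ∨ (w ∧ (w ∧ w))) = False ↔ True = False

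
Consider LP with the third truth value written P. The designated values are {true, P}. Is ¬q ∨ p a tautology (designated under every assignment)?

No

Countermodel: q=true, p=false gives false, which is not designated.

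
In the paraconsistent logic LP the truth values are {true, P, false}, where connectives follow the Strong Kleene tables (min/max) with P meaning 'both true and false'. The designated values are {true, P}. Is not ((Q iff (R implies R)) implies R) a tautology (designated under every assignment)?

Countermodel: Q=true, R=true gives false, which is not designated.

No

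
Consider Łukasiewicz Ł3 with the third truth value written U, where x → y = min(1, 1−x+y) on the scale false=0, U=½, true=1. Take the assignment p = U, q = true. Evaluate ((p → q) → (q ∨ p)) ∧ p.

U

p → q = U → true = true
q ∨ p = true ∨ U = true
(p → q) → (q ∨ p) = true → true = true
((p → q) → (q ∨ p)) ∧ p = true ∧ U = U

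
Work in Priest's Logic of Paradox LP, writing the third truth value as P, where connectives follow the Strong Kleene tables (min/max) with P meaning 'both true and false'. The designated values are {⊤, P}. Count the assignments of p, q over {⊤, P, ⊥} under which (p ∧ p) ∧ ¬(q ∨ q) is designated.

Designated under: (p=⊤, q=P); (p=⊤, q=⊥); (p=P, q=P); (p=P, q=⊥).

4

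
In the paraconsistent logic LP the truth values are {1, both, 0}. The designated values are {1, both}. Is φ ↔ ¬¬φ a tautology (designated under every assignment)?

Yes

Every assignment of φ over {1, both, 0} gives a value in {1, both}.
In particular, with φ=both: φ ↔ ¬¬φ = both.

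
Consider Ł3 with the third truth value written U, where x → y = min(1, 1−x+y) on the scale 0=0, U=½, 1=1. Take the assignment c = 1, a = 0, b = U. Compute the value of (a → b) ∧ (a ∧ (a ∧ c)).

a → b = 0 → U = 1  [min(1, 1−0+½)]
a ∧ c = 0 ∧ 1 = 0
a ∧ (a ∧ c) = 0 ∧ 0 = 0
(a → b) ∧ (a ∧ (a ∧ c)) = 1 ∧ 0 = 0

0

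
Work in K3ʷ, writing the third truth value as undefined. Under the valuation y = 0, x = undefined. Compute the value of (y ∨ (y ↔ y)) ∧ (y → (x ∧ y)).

undefined

y ↔ y = 0 ↔ 0 = 1
y ∨ (y ↔ y) = 0 ∨ 1 = 1
x ∧ y = undefined ∧ 0 = undefined
y → (x ∧ y) = 0 → undefined = undefined  [any arg is the third value ⇒ result is the third value]
(y ∨ (y ↔ y)) ∧ (y → (x ∧ y)) = 1 ∧ undefined = undefined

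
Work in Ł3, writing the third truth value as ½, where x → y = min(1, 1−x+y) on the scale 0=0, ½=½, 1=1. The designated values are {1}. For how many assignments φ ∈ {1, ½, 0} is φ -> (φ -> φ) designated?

3

φ=1: 1 ✓
φ=½: 1 ✓
φ=0: 1 ✓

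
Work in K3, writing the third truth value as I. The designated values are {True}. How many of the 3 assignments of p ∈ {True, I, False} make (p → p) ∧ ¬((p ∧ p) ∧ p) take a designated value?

p=True: False ·
p=I: I ·
p=False: True ✓

1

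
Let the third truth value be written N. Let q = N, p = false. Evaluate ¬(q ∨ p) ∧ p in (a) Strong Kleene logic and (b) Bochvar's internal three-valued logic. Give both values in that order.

false; N

In Strong Kleene logic: q ∨ p = N ∨ false = N
¬(q ∨ p) = ¬N = N
¬(q ∨ p) ∧ p = N ∧ false = false
In Bochvar's internal three-valued logic: q ∨ p = N ∨ false = N
¬(q ∨ p) = ¬N = N
¬(q ∨ p) ∧ p = N ∧ false = N
They differ because Strong Kleene logic and Bochvar's internal three-valued logic treat N differently under the binary connectives.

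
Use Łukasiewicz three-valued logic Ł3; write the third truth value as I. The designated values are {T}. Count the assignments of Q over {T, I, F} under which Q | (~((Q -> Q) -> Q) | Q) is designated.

2

Q=T: T ✓
Q=I: I ·
Q=F: T ✓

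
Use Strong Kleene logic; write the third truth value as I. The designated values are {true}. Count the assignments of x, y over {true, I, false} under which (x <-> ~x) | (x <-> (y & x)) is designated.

4

Designated under: (x=true, y=true); (x=false, y=true); (x=false, y=I); (x=false, y=false).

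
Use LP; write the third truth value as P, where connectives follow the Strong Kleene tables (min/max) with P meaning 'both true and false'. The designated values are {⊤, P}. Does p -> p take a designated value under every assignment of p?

Every assignment of p over {⊤, P, ⊥} gives a value in {⊤, P}.
In particular, with p=P: p -> p = P.

Yes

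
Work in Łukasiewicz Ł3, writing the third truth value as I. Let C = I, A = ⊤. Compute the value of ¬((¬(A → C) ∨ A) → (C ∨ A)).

A → C = ⊤ → I = I  [min(1, 1−1+½)]
¬(A → C) = ¬I = I
¬(A → C) ∨ A = I ∨ ⊤ = ⊤
C ∨ A = I ∨ ⊤ = ⊤
(¬(A → C) ∨ A) → (C ∨ A) = ⊤ → ⊤ = ⊤
¬((¬(A → C) ∨ A) → (C ∨ A)) = ¬⊤ = ⊥

⊥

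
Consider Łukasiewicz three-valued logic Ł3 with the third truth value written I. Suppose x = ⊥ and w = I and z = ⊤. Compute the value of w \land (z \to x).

⊥

z \to x = ⊤ \to ⊥ = ⊥
w \land (z \to x) = I \land ⊥ = ⊥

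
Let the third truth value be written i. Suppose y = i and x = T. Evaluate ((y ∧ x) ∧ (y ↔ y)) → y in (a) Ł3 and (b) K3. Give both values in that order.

T; i

In Ł3: y ∧ x = i ∧ T = i
y ↔ y = i ↔ i = T  [1 − |½−½|]
(y ∧ x) ∧ (y ↔ y) = i ∧ T = i
((y ∧ x) ∧ (y ↔ y)) → y = i → i = T
In K3: y ∧ x = i ∧ T = i
y ↔ y = i ↔ i = i
(y ∧ x) ∧ (y ↔ y) = i ∧ i = i
((y ∧ x) ∧ (y ↔ y)) → y = i → i = i  [¬i ∨ i]
They differ because Ł3 and K3 treat i differently under implication.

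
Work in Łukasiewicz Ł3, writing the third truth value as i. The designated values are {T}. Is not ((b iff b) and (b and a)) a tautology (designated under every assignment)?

No

Countermodel: b=T, a=T gives F, which is not designated.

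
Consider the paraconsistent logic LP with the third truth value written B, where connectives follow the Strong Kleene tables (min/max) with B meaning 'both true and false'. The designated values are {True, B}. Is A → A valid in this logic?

Yes

Every assignment of A over {True, B, False} gives a value in {True, B}.
In particular, with A=B: A → A = B.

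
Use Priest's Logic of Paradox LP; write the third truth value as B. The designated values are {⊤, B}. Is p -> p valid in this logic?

Every assignment of p over {⊤, B, ⊥} gives a value in {⊤, B}.
In particular, with p=B: p -> p = B.

Yes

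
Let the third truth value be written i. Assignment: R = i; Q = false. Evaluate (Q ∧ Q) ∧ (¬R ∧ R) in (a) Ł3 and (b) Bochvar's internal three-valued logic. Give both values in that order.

false; i

In Ł3: Q ∧ Q = false ∧ false = false
¬R = ¬i = i
¬R ∧ R = i ∧ i = i
(Q ∧ Q) ∧ (¬R ∧ R) = false ∧ i = false
In Bochvar's internal three-valued logic: Q ∧ Q = false ∧ false = false
¬R = ¬i = i
¬R ∧ R = i ∧ i = i
(Q ∧ Q) ∧ (¬R ∧ R) = false ∧ i = i
They differ because Ł3 and Bochvar's internal three-valued logic treat i differently under the binary connectives.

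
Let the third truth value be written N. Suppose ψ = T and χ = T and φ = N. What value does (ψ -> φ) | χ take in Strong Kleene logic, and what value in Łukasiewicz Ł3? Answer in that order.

In Strong Kleene logic: ψ -> φ = T -> N = N  [~T | N]
(ψ -> φ) | χ = N | T = T
In Łukasiewicz Ł3: ψ -> φ = T -> N = N
(ψ -> φ) | χ = N | T = T

T; T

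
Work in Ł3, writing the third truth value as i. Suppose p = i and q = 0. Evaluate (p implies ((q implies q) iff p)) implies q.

0

q implies q = 0 implies 0 = 1
(q implies q) iff p = 1 iff i = i  [1 − |1−½|]
p implies ((q implies q) iff p) = i implies i = 1
(p implies ((q implies q) iff p)) implies q = 1 implies 0 = 0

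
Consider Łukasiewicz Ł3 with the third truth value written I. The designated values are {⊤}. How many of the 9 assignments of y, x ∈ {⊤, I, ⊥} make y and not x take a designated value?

1

Designated under: (y=⊤, x=⊥).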